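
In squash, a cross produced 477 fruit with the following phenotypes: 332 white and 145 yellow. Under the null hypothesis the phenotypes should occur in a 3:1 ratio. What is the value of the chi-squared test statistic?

Under the 3:1 hypothesis (Σ ratio = 4, N = 477):
  white: 477 × 3/4 = 357.75
  yellow: 477 × 1/4 = 119.25
χ² = Σ (O − E)² / E
  white: (332 − 357.75)² / 357.75 = 1.8534
  yellow: (145 − 119.25)² / 119.25 = 5.5603
χ² = 1.8534 + 5.5603 = 7.4137 ≈ 7.414

7.414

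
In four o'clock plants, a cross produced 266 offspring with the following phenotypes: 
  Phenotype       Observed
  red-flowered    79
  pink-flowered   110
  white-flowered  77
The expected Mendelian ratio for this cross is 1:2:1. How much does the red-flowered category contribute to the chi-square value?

2.350

Total ratio parts = 4. Expected numbers out of 266:
  red-flowered: 266 × 1/4 = 66.5
  pink-flowered: 266 × 2/4 = 133
  white-flowered: 266 × 1/4 = 66.5
Contribution of red-flowered: (79 − 66.5)² / 66.5 = 2.3496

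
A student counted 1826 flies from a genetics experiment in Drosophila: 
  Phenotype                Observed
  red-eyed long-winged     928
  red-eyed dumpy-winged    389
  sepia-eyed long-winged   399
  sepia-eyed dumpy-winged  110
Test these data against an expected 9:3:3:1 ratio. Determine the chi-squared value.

Expected counts for N = 1826 under a 9:3:3:1 ratio (total parts = 16):
  red-eyed long-winged: 1826 × 9/16 = 1027.125
  red-eyed dumpy-winged: 1826 × 3/16 = 342.375
  sepia-eyed long-winged: 1826 × 3/16 = 342.375
  sepia-eyed dumpy-winged: 1826 × 1/16 = 114.125
χ² = Σ (O − E)² / E
  red-eyed long-winged: (928 − 1027.125)² / 1027.125 = 9.5663
  red-eyed dumpy-winged: (389 − 342.375)² / 342.375 = 6.3494
  sepia-eyed long-winged: (399 − 342.375)² / 342.375 = 9.3651
  sepia-eyed dumpy-winged: (110 − 114.125)² / 114.125 = 0.1491
χ² = 9.5663 + 6.3494 + 9.3651 + 0.1491 = 25.4299 ≈ 25.430

25.430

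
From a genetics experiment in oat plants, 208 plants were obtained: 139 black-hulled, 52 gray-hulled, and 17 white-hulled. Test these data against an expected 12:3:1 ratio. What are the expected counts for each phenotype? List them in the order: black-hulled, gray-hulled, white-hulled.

Under the 12:3:1 hypothesis (Σ ratio = 16, N = 208):
  black-hulled: 208 × 12/16 = 156
  gray-hulled: 208 × 3/16 = 39
  white-hulled: 208 × 1/16 = 13

156, 39, 13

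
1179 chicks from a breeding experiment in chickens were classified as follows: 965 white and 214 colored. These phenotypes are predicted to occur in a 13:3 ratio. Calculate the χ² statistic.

Total ratio parts = 16. Expected numbers out of 1179:
  white: 1179 × 13/16 = 957.9375
  colored: 1179 × 3/16 = 221.0625
χ² = Σ (O − E)² / E
  white: (965 − 957.9375)² / 957.9375 = 0.0521
  colored: (214 − 221.0625)² / 221.0625 = 0.2256
χ² = 0.0521 + 0.2256 = 0.2777 ≈ 0.278

0.278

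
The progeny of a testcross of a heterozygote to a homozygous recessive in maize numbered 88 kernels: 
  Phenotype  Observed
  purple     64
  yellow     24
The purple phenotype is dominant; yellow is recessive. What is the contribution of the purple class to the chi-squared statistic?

9.091

A testcross of a heterozygote (Aa × aa) gives a 1:1 phenotypic ratio.
Total ratio parts = 2. Expected numbers out of 88:
  purple: 88 × 1/2 = 44
  yellow: 88 × 1/2 = 44
Contribution of purple: (64 − 44)² / 44 = 9.0909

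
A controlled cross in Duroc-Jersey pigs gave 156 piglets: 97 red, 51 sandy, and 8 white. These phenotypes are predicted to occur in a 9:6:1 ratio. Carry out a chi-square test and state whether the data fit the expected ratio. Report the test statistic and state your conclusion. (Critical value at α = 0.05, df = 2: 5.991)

Expected counts for N = 156 under a 9:6:1 ratio (total parts = 16):
  red: 156 × 9/16 = 87.75
  sandy: 156 × 6/16 = 58.5
  white: 156 × 1/16 = 9.75
χ² = Σ (O − E)² / E
  red: (97 − 87.75)² / 87.75 = 0.9751
  sandy: (51 − 58.5)² / 58.5 = 0.9615
  white: (8 − 9.75)² / 9.75 = 0.3141
χ² = 0.9751 + 0.9615 + 0.3141 = 2.2507 ≈ 2.251
Degrees of freedom = 3 − 1 = 2; critical value at α = 0.05 is 5.991.
Since 2.251 < 5.991, we fail to reject the null hypothesis — the data are consistent with the 9:6:1 ratio.

2.251; consistent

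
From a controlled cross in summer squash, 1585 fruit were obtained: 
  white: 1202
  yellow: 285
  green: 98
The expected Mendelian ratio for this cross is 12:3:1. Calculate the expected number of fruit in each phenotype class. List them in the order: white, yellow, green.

Total ratio parts = 16. Expected numbers out of 1585:
  white: 1585 × 12/16 = 1188.75
  yellow: 1585 × 3/16 = 297.1875
  green: 1585 × 1/16 = 99.0625

1188.75, 297.1875, 99.0625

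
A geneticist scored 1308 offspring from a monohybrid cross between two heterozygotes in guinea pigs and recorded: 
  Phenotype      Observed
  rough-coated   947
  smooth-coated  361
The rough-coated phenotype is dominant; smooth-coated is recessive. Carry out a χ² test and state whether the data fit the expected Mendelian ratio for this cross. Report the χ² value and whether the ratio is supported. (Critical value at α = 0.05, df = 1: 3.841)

4.714; not consistent

For a monohybrid cross between heterozygotes with complete dominance, the expected phenotypic ratio is 3:1.
Under the 3:1 hypothesis (Σ ratio = 4, N = 1308):
  rough-coated: 1308 × 3/4 = 981
  smooth-coated: 1308 × 1/4 = 327
χ² = Σ (O − E)² / E
  rough-coated: (947 − 981)² / 981 = 1.1784
  smooth-coated: (361 − 327)² / 327 = 3.5352
χ² = 1.1784 + 3.5352 = 4.7136 ≈ 4.714
Degrees of freedom = 2 − 1 = 1; critical value at α = 0.05 is 3.841.
Since 4.714 > 3.841, we reject the null hypothesis — the data do not fit the 3:1 ratio.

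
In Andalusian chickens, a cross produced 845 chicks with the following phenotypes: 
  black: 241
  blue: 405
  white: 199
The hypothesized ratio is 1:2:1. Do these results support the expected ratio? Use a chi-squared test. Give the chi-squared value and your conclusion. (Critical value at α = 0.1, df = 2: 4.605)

The 1:2:1 ratio has 4 parts, so with N = 845 the expected counts are:
  black: 845 × 1/4 = 211.25
  blue: 845 × 2/4 = 422.5
  white: 845 × 1/4 = 211.25
χ² = Σ (O − E)² / E
  black: (241 − 211.25)² / 211.25 = 4.1896
  blue: (405 − 422.5)² / 422.5 = 0.7249
  white: (199 − 211.25)² / 211.25 = 0.7104
χ² = 4.1896 + 0.7249 + 0.7104 = 5.6249 ≈ 5.625
Degrees of freedom = 3 − 1 = 2; critical value at α = 0.1 is 4.605.
Since 5.625 > 4.605, we reject the null hypothesis — the data do not fit the 1:2:1 ratio.

5.625; not consistent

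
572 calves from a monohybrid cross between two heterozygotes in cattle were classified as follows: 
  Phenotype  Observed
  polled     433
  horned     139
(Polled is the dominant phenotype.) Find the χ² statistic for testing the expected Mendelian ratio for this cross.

For a monohybrid cross between heterozygotes with complete dominance, the expected phenotypic ratio is 3:1.
Total ratio parts = 4. Expected numbers out of 572:
  polled: 572 × 3/4 = 429
  horned: 572 × 1/4 = 143
χ² = Σ (O − E)² / E
  polled: (433 − 429)² / 429 = 0.0373
  horned: (139 − 143)² / 143 = 0.1119
χ² = 0.0373 + 0.1119 = 0.1492 ≈ 0.149

0.149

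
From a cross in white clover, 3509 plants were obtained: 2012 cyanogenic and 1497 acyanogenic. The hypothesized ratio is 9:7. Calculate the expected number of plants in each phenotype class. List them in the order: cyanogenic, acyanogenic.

1973.8125, 1535.1875

Expected counts for N = 3509 under a 9:7 ratio (total parts = 16):
  cyanogenic: 3509 × 9/16 = 1973.8125
  acyanogenic: 3509 × 7/16 = 1535.1875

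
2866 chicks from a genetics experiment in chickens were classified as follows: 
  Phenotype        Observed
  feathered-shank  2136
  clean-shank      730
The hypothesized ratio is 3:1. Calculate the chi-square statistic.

Expected counts for N = 2866 under a 3:1 ratio (total parts = 4):
  feathered-shank: 2866 × 3/4 = 2149.5
  clean-shank: 2866 × 1/4 = 716.5
χ² = Σ (O − E)² / E
  feathered-shank: (2136 − 2149.5)² / 2149.5 = 0.0848
  clean-shank: (730 − 716.5)² / 716.5 = 0.2544
χ² = 0.0848 + 0.2544 = 0.3392 ≈ 0.339

0.339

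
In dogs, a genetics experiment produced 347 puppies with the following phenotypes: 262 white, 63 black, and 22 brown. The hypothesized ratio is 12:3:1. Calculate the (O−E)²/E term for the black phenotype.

0.065

The 12:3:1 ratio has 16 parts, so with N = 347 the expected counts are:
  white: 347 × 12/16 = 260.25
  black: 347 × 3/16 = 65.0625
  brown: 347 × 1/16 = 21.6875
Contribution of black: (63 − 65.0625)² / 65.0625 = 0.0654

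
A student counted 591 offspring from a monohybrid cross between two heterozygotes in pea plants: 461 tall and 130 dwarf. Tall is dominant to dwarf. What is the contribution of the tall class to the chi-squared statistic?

For a monohybrid cross between heterozygotes with complete dominance, the expected phenotypic ratio is 3:1.
Total ratio parts = 4. Expected numbers out of 591:
  tall: 591 × 3/4 = 443.25
  dwarf: 591 × 1/4 = 147.75
Contribution of tall: (461 − 443.25)² / 443.25 = 0.7108

0.711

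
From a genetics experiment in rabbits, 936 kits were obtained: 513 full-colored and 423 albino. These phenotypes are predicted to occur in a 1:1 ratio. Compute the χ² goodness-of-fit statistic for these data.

8.654

The 1:1 ratio has 2 parts, so with N = 936 the expected counts are:
  full-colored: 936 × 1/2 = 468
  albino: 936 × 1/2 = 468
χ² = Σ (O − E)² / E
  full-colored: (513 − 468)² / 468 = 4.3269
  albino: (423 − 468)² / 468 = 4.3269
χ² = 4.3269 + 4.3269 = 8.6538 ≈ 8.654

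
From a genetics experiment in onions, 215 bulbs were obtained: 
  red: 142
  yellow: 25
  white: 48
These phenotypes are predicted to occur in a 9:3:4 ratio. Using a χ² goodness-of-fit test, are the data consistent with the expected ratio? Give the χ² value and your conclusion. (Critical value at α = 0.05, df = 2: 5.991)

The 9:3:4 ratio has 16 parts, so with N = 215 the expected counts are:
  red: 215 × 9/16 = 120.9375
  yellow: 215 × 3/16 = 40.3125
  white: 215 × 4/16 = 53.75
χ² = Σ (O − E)² / E
  red: (142 − 120.9375)² / 120.9375 = 3.6682
  yellow: (25 − 40.3125)² / 40.3125 = 5.8164
  white: (48 − 53.75)² / 53.75 = 0.6151
χ² = 3.6682 + 5.8164 + 0.6151 = 10.0997 ≈ 10.100
Degrees of freedom = 3 − 1 = 2; critical value at α = 0.05 is 5.991.
Since 10.100 > 5.991, we reject the null hypothesis — the data do not fit the 9:3:4 ratio.

10.100; not consistent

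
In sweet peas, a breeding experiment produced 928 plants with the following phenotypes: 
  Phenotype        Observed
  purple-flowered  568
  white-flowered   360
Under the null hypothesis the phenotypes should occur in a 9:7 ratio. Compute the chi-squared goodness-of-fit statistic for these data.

Under the 9:7 hypothesis (Σ ratio = 16, N = 928):
  purple-flowered: 928 × 9/16 = 522
  white-flowered: 928 × 7/16 = 406
χ² = Σ (O − E)² / E
  purple-flowered: (568 − 522)² / 522 = 4.0536
  white-flowered: (360 − 406)² / 406 = 5.2118
χ² = 4.0536 + 5.2118 = 9.2654 ≈ 9.265

9.265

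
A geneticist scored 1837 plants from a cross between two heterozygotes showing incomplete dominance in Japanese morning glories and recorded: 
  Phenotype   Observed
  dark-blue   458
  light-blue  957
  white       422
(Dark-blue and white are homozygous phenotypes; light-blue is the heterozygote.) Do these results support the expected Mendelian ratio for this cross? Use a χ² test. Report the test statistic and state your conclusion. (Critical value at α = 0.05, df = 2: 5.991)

4.639; consistent

With incomplete dominance, a heterozygote × heterozygote cross gives a 1:2:1 phenotypic ratio.
Expected counts for N = 1837 under a 1:2:1 ratio (total parts = 4):
  dark-blue: 1837 × 1/4 = 459.25
  light-blue: 1837 × 2/4 = 918.5
  white: 1837 × 1/4 = 459.25
χ² = Σ (O − E)² / E
  dark-blue: (458 − 459.25)² / 459.25 = 0.0034
  light-blue: (957 − 918.5)² / 918.5 = 1.6138
  white: (422 − 459.25)² / 459.25 = 3.0214
χ² = 0.0034 + 1.6138 + 3.0214 = 4.6386 ≈ 4.639
Degrees of freedom = 3 − 1 = 2; critical value at α = 0.05 is 5.991.
Since 4.639 < 5.991, we fail to reject the null hypothesis — the data are consistent with the 1:2:1 ratio.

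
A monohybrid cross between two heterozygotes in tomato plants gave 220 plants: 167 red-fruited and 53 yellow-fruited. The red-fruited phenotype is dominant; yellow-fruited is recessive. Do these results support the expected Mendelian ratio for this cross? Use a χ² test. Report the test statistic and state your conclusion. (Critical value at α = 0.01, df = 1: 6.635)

0.097; consistent

For a monohybrid cross between heterozygotes with complete dominance, the expected phenotypic ratio is 3:1.
Under the 3:1 hypothesis (Σ ratio = 4, N = 220):
  red-fruited: 220 × 3/4 = 165
  yellow-fruited: 220 × 1/4 = 55
χ² = Σ (O − E)² / E
  red-fruited: (167 − 165)² / 165 = 0.0242
  yellow-fruited: (53 − 55)² / 55 = 0.0727
χ² = 0.0242 + 0.0727 = 0.0969 ≈ 0.097
Degrees of freedom = 2 − 1 = 1; critical value at α = 0.01 is 6.635.
Since 0.097 < 6.635, we fail to reject the null hypothesis — the data are consistent with the 3:1 ratio.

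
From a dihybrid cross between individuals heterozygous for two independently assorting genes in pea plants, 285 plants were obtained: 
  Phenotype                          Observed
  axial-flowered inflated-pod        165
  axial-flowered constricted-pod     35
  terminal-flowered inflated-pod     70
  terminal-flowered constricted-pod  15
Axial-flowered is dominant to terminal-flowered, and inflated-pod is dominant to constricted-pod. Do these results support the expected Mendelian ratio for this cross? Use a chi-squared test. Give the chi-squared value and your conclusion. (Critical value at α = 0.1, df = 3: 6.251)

12.076; not consistent

A dihybrid F₂ with independent assortment and complete dominance at both loci gives a 9:3:3:1 phenotypic ratio.
The 9:3:3:1 ratio has 16 parts, so with N = 285 the expected counts are:
  axial-flowered inflated-pod: 285 × 9/16 = 160.3125
  axial-flowered constricted-pod: 285 × 3/16 = 53.4375
  terminal-flowered inflated-pod: 285 × 3/16 = 53.4375
  terminal-flowered constricted-pod: 285 × 1/16 = 17.8125
χ² = Σ (O − E)² / E
  axial-flowered inflated-pod: (165 − 160.3125)² / 160.3125 = 0.1371
  axial-flowered constricted-pod: (35 − 53.4375)² / 53.4375 = 6.3615
  terminal-flowered inflated-pod: (70 − 53.4375)² / 53.4375 = 5.1334
  terminal-flowered constricted-pod: (15 − 17.8125)² / 17.8125 = 0.4441
χ² = 0.1371 + 6.3615 + 5.1334 + 0.4441 = 12.0761 ≈ 12.076
Degrees of freedom = 4 − 1 = 3; critical value at α = 0.1 is 6.251.
Since 12.076 > 6.251, we reject the null hypothesis — the data do not fit the 9:3:3:1 ratio.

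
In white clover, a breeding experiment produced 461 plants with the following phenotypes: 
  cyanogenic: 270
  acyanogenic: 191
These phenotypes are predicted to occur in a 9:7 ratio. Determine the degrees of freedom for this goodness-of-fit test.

A goodness-of-fit test with 2 phenotype classes has df = 2 − 1 = 1.

1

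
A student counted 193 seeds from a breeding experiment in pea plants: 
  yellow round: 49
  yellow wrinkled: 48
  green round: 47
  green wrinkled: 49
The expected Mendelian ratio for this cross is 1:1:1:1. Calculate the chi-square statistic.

0.057

Expected counts for N = 193 under a 1:1:1:1 ratio (total parts = 4):
  yellow round: 193 × 1/4 = 48.25
  yellow wrinkled: 193 × 1/4 = 48.25
  green round: 193 × 1/4 = 48.25
  green wrinkled: 193 × 1/4 = 48.25
χ² = Σ (O − E)² / E
  yellow round: (49 − 48.25)² / 48.25 = 0.0117
  yellow wrinkled: (48 − 48.25)² / 48.25 = 0.0013
  green round: (47 − 48.25)² / 48.25 = 0.0324
  green wrinkled: (49 − 48.25)² / 48.25 = 0.0117
χ² = 0.0117 + 0.0013 + 0.0324 + 0.0117 = 0.0571 ≈ 0.057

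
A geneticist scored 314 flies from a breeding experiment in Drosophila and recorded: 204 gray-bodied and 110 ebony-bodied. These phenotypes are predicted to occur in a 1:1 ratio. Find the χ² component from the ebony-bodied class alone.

Total ratio parts = 2. Expected numbers out of 314:
  gray-bodied: 314 × 1/2 = 157
  ebony-bodied: 314 × 1/2 = 157
Contribution of ebony-bodied: (110 − 157)² / 157 = 14.0701

14.070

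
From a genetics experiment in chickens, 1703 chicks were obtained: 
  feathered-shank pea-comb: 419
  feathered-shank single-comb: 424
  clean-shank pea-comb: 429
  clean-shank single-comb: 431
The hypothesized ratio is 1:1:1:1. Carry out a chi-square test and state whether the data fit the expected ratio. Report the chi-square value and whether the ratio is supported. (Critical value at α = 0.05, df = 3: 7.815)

0.204; consistent

Total ratio parts = 4. Expected numbers out of 1703:
  feathered-shank pea-comb: 1703 × 1/4 = 425.75
  feathered-shank single-comb: 1703 × 1/4 = 425.75
  clean-shank pea-comb: 1703 × 1/4 = 425.75
  clean-shank single-comb: 1703 × 1/4 = 425.75
χ² = Σ (O − E)² / E
  feathered-shank pea-comb: (419 − 425.75)² / 425.75 = 0.1070
  feathered-shank single-comb: (424 − 425.75)² / 425.75 = 0.0072
  clean-shank pea-comb: (429 − 425.75)² / 425.75 = 0.0248
  clean-shank single-comb: (431 − 425.75)² / 425.75 = 0.0647
χ² = 0.1070 + 0.0072 + 0.0248 + 0.0647 = 0.2037 ≈ 0.204
Degrees of freedom = 4 − 1 = 3; critical value at α = 0.05 is 7.815.
Since 0.204 < 7.815, we fail to reject the null hypothesis — the data are consistent with the 1:1:1:1 ratio.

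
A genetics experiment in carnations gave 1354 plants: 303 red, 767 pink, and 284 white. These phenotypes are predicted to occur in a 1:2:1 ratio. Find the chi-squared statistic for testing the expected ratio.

24.462

Total ratio parts = 4. Expected numbers out of 1354:
  red: 1354 × 1/4 = 338.5
  pink: 1354 × 2/4 = 677
  white: 1354 × 1/4 = 338.5
χ² = Σ (O − E)² / E
  red: (303 − 338.5)² / 338.5 = 3.7230
  pink: (767 − 677)² / 677 = 11.9645
  white: (284 − 338.5)² / 338.5 = 8.7747
χ² = 3.7230 + 11.9645 + 8.7747 = 24.4622 ≈ 24.462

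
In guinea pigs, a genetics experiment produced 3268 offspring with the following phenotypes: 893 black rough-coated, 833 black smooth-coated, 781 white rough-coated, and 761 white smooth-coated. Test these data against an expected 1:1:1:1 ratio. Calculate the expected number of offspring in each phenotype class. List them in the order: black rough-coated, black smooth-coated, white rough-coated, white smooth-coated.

Total ratio parts = 4. Expected numbers out of 3268:
  black rough-coated: 3268 × 1/4 = 817
  black smooth-coated: 3268 × 1/4 = 817
  white rough-coated: 3268 × 1/4 = 817
  white smooth-coated: 3268 × 1/4 = 817

817, 817, 817, 817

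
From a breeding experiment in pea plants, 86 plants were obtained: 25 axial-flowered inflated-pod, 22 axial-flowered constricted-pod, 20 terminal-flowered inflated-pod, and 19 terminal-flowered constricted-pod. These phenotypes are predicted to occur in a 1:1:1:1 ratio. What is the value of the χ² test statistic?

0.977

Total ratio parts = 4. Expected numbers out of 86:
  axial-flowered inflated-pod: 86 × 1/4 = 21.5
  axial-flowered constricted-pod: 86 × 1/4 = 21.5
  terminal-flowered inflated-pod: 86 × 1/4 = 21.5
  terminal-flowered constricted-pod: 86 × 1/4 = 21.5
χ² = Σ (O − E)² / E
  axial-flowered inflated-pod: (25 − 21.5)² / 21.5 = 0.5698
  axial-flowered constricted-pod: (22 − 21.5)² / 21.5 = 0.0116
  terminal-flowered inflated-pod: (20 − 21.5)² / 21.5 = 0.1047
  terminal-flowered constricted-pod: (19 − 21.5)² / 21.5 = 0.2907
χ² = 0.5698 + 0.0116 + 0.1047 + 0.2907 = 0.9768 ≈ 0.977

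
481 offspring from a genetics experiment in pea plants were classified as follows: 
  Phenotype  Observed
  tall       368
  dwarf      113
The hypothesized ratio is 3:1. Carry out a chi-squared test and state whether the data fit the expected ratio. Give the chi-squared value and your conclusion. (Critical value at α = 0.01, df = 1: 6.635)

0.583; consistent

Under the 3:1 hypothesis (Σ ratio = 4, N = 481):
  tall: 481 × 3/4 = 360.75
  dwarf: 481 × 1/4 = 120.25
χ² = Σ (O − E)² / E
  tall: (368 − 360.75)² / 360.75 = 0.1457
  dwarf: (113 − 120.25)² / 120.25 = 0.4371
χ² = 0.1457 + 0.4371 = 0.5828 ≈ 0.583
Degrees of freedom = 2 − 1 = 1; critical value at α = 0.01 is 6.635.
Since 0.583 < 6.635, we fail to reject the null hypothesis — the data are consistent with the 3:1 ratio.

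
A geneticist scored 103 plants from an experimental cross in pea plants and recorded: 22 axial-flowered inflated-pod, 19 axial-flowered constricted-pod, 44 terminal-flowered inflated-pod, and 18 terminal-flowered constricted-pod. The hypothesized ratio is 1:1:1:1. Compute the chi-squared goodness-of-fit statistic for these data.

Total ratio parts = 4. Expected numbers out of 103:
  axial-flowered inflated-pod: 103 × 1/4 = 25.75
  axial-flowered constricted-pod: 103 × 1/4 = 25.75
  terminal-flowered inflated-pod: 103 × 1/4 = 25.75
  terminal-flowered constricted-pod: 103 × 1/4 = 25.75
χ² = Σ (O − E)² / E
  axial-flowered inflated-pod: (22 − 25.75)² / 25.75 = 0.5461
  axial-flowered constricted-pod: (19 − 25.75)² / 25.75 = 1.7694
  terminal-flowered inflated-pod: (44 − 25.75)² / 25.75 = 12.9345
  terminal-flowered constricted-pod: (18 − 25.75)² / 25.75 = 2.3325
χ² = 0.5461 + 1.7694 + 12.9345 + 2.3325 = 17.5825 ≈ 17.583

17.583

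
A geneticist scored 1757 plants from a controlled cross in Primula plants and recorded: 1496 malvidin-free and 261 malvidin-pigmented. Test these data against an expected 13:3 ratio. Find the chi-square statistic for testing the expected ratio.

Under the 13:3 hypothesis (Σ ratio = 16, N = 1757):
  malvidin-free: 1757 × 13/16 = 1427.5625
  malvidin-pigmented: 1757 × 3/16 = 329.4375
χ² = Σ (O − E)² / E
  malvidin-free: (1496 − 1427.5625)² / 1427.5625 = 3.2809
  malvidin-pigmented: (261 − 329.4375)² / 329.4375 = 14.2172
χ² = 3.2809 + 14.2172 = 17.4981 ≈ 17.498

17.498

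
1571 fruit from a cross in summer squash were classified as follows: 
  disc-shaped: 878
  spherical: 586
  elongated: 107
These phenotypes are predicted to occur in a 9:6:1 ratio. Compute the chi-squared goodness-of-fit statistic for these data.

0.844

Expected counts for N = 1571 under a 9:6:1 ratio (total parts = 16):
  disc-shaped: 1571 × 9/16 = 883.6875
  spherical: 1571 × 6/16 = 589.125
  elongated: 1571 × 1/16 = 98.1875
χ² = Σ (O − E)² / E
  disc-shaped: (878 − 883.6875)² / 883.6875 = 0.0366
  spherical: (586 − 589.125)² / 589.125 = 0.0166
  elongated: (107 − 98.1875)² / 98.1875 = 0.7909
χ² = 0.0366 + 0.0166 + 0.7909 = 0.8441 ≈ 0.844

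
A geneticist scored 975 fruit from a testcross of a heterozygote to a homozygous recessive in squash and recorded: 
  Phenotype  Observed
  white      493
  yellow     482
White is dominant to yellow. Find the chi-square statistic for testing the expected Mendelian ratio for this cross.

0.124

A testcross of a heterozygote (Aa × aa) gives a 1:1 phenotypic ratio.
The 1:1 ratio has 2 parts, so with N = 975 the expected counts are:
  white: 975 × 1/2 = 487.5
  yellow: 975 × 1/2 = 487.5
χ² = Σ (O − E)² / E
  white: (493 − 487.5)² / 487.5 = 0.0621
  yellow: (482 − 487.5)² / 487.5 = 0.0621
χ² = 0.0621 + 0.0621 = 0.1242 ≈ 0.124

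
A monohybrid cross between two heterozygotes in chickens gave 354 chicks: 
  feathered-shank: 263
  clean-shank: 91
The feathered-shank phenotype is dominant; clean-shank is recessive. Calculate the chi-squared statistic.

0.094

For a monohybrid cross between heterozygotes with complete dominance, the expected phenotypic ratio is 3:1.
The 3:1 ratio has 4 parts, so with N = 354 the expected counts are:
  feathered-shank: 354 × 3/4 = 265.5
  clean-shank: 354 × 1/4 = 88.5
χ² = Σ (O − E)² / E
  feathered-shank: (263 − 265.5)² / 265.5 = 0.0235
  clean-shank: (91 − 88.5)² / 88.5 = 0.0706
χ² = 0.0235 + 0.0706 = 0.0941 ≈ 0.094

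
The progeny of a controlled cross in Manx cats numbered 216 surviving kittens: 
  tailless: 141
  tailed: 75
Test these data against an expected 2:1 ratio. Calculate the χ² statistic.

0.188

Under the 2:1 hypothesis (Σ ratio = 3, N = 216):
  tailless: 216 × 2/3 = 144
  tailed: 216 × 1/3 = 72
χ² = Σ (O − E)² / E
  tailless: (141 − 144)² / 144 = 0.0625
  tailed: (75 − 72)² / 72 = 0.1250
χ² = 0.0625 + 0.1250 = 0.1875 ≈ 0.188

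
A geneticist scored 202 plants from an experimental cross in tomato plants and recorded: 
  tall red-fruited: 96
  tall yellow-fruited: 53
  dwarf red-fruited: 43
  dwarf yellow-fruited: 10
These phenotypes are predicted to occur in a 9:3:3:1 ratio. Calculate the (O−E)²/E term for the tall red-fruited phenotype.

2.734

Under the 9:3:3:1 hypothesis (Σ ratio = 16, N = 202):
  tall red-fruited: 202 × 9/16 = 113.625
  tall yellow-fruited: 202 × 3/16 = 37.875
  dwarf red-fruited: 202 × 3/16 = 37.875
  dwarf yellow-fruited: 202 × 1/16 = 12.625
Contribution of tall red-fruited: (96 − 113.625)² / 113.625 = 2.7339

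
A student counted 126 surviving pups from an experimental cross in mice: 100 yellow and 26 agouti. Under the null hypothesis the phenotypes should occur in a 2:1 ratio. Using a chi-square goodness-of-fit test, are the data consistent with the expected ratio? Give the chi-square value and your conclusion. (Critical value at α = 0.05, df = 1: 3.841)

9.143; not consistent

Under the 2:1 hypothesis (Σ ratio = 3, N = 126):
  yellow: 126 × 2/3 = 84
  agouti: 126 × 1/3 = 42
χ² = Σ (O − E)² / E
  yellow: (100 − 84)² / 84 = 3.0476
  agouti: (26 − 42)² / 42 = 6.0952
χ² = 3.0476 + 6.0952 = 9.1428 ≈ 9.143
Degrees of freedom = 2 − 1 = 1; critical value at α = 0.05 is 3.841.
Since 9.143 > 3.841, we reject the null hypothesis — the data do not fit the 2:1 ratio.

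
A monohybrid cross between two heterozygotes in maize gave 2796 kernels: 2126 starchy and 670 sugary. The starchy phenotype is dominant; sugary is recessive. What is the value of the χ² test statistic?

1.604

For a monohybrid cross between heterozygotes with complete dominance, the expected phenotypic ratio is 3:1.
Expected counts for N = 2796 under a 3:1 ratio (total parts = 4):
  starchy: 2796 × 3/4 = 2097
  sugary: 2796 × 1/4 = 699
χ² = Σ (O − E)² / E
  starchy: (2126 − 2097)² / 2097 = 0.4010
  sugary: (670 − 699)² / 699 = 1.2031
χ² = 0.4010 + 1.2031 = 1.6041 ≈ 1.604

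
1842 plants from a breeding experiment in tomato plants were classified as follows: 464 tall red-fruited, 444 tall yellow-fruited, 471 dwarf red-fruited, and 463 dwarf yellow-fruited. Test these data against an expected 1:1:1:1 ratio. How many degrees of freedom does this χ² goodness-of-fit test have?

3

A goodness-of-fit test with 4 phenotype classes has df = 4 − 1 = 3.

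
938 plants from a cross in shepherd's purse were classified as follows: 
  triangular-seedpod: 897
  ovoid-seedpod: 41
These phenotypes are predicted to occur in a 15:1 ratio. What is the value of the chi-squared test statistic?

The 15:1 ratio has 16 parts, so with N = 938 the expected counts are:
  triangular-seedpod: 938 × 15/16 = 879.375
  ovoid-seedpod: 938 × 1/16 = 58.625
χ² = Σ (O − E)² / E
  triangular-seedpod: (897 − 879.375)² / 879.375 = 0.3533
  ovoid-seedpod: (41 − 58.625)² / 58.625 = 5.2988
χ² = 0.3533 + 5.2988 = 5.6521 ≈ 5.652

5.652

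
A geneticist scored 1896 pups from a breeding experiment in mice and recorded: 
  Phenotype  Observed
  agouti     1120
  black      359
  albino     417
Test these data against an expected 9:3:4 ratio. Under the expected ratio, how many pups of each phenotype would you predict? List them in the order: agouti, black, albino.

1066.5, 355.5, 474

Under the 9:3:4 hypothesis (Σ ratio = 16, N = 1896):
  agouti: 1896 × 9/16 = 1066.5
  black: 1896 × 3/16 = 355.5
  albino: 1896 × 4/16 = 474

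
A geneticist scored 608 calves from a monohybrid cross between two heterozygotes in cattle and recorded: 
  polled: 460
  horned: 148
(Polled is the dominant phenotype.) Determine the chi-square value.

For a monohybrid cross between heterozygotes with complete dominance, the expected phenotypic ratio is 3:1.
Total ratio parts = 4. Expected numbers out of 608:
  polled: 608 × 3/4 = 456
  horned: 608 × 1/4 = 152
χ² = Σ (O − E)² / E
  polled: (460 − 456)² / 456 = 0.0351
  horned: (148 − 152)² / 152 = 0.1053
χ² = 0.0351 + 0.1053 = 0.1404 ≈ 0.140

0.140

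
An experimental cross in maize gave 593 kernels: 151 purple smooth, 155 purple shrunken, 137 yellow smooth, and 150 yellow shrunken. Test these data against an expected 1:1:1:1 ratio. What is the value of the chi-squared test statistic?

1.233

Under the 1:1:1:1 hypothesis (Σ ratio = 4, N = 593):
  purple smooth: 593 × 1/4 = 148.25
  purple shrunken: 593 × 1/4 = 148.25
  yellow smooth: 593 × 1/4 = 148.25
  yellow shrunken: 593 × 1/4 = 148.25
χ² = Σ (O − E)² / E
  purple smooth: (151 − 148.25)² / 148.25 = 0.0510
  purple shrunken: (155 − 148.25)² / 148.25 = 0.3073
  yellow smooth: (137 − 148.25)² / 148.25 = 0.8537
  yellow shrunken: (150 − 148.25)² / 148.25 = 0.0207
χ² = 0.0510 + 0.3073 + 0.8537 + 0.0207 = 1.2327 ≈ 1.233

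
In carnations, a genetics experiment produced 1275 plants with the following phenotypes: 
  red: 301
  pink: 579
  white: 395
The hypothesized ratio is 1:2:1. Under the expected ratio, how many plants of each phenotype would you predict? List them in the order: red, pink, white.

318.75, 637.5, 318.75

The 1:2:1 ratio has 4 parts, so with N = 1275 the expected counts are:
  red: 1275 × 1/4 = 318.75
  pink: 1275 × 2/4 = 637.5
  white: 1275 × 1/4 = 318.75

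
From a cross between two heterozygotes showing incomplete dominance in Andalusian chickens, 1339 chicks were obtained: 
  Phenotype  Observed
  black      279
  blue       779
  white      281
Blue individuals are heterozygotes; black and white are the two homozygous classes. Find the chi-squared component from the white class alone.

With incomplete dominance, a heterozygote × heterozygote cross gives a 1:2:1 phenotypic ratio.
The 1:2:1 ratio has 4 parts, so with N = 1339 the expected counts are:
  black: 1339 × 1/4 = 334.75
  blue: 1339 × 2/4 = 669.5
  white: 1339 × 1/4 = 334.75
Contribution of white: (281 − 334.75)² / 334.75 = 8.6305

8.631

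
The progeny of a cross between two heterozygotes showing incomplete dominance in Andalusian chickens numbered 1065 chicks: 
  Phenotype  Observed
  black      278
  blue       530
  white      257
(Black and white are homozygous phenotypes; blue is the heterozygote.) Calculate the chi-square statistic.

0.852

With incomplete dominance, a heterozygote × heterozygote cross gives a 1:2:1 phenotypic ratio.
Total ratio parts = 4. Expected numbers out of 1065:
  black: 1065 × 1/4 = 266.25
  blue: 1065 × 2/4 = 532.5
  white: 1065 × 1/4 = 266.25
χ² = Σ (O − E)² / E
  black: (278 − 266.25)² / 266.25 = 0.5185
  blue: (530 − 532.5)² / 532.5 = 0.0117
  white: (257 − 266.25)² / 266.25 = 0.3214
χ² = 0.5185 + 0.0117 + 0.3214 = 0.8516 ≈ 0.852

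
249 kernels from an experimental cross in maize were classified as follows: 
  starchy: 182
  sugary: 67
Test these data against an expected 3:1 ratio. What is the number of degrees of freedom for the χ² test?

A goodness-of-fit test with 2 phenotype classes has df = 2 − 1 = 1.

1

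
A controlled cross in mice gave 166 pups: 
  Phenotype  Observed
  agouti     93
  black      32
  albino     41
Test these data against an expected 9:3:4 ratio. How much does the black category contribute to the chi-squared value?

0.025

Under the 9:3:4 hypothesis (Σ ratio = 16, N = 166):
  agouti: 166 × 9/16 = 93.375
  black: 166 × 3/16 = 31.125
  albino: 166 × 4/16 = 41.5
Contribution of black: (32 − 31.125)² / 31.125 = 0.0246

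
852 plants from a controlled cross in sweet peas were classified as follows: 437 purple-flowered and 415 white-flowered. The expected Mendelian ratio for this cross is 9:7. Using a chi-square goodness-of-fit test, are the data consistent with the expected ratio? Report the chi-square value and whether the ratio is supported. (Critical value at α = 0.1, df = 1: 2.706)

Total ratio parts = 16. Expected numbers out of 852:
  purple-flowered: 852 × 9/16 = 479.25
  white-flowered: 852 × 7/16 = 372.75
χ² = Σ (O − E)² / E
  purple-flowered: (437 − 479.25)² / 479.25 = 3.7247
  white-flowered: (415 − 372.75)² / 372.75 = 4.7889
χ² = 3.7247 + 4.7889 = 8.5136 ≈ 8.514
Degrees of freedom = 2 − 1 = 1; critical value at α = 0.1 is 2.706.
Since 8.514 > 2.706, we reject the null hypothesis — the data do not fit the 9:7 ratio.

8.514; not consistent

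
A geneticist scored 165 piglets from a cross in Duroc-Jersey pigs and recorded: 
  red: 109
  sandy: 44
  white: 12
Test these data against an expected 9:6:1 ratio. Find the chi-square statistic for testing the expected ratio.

Total ratio parts = 16. Expected numbers out of 165:
  red: 165 × 9/16 = 92.8125
  sandy: 165 × 6/16 = 61.875
  white: 165 × 1/16 = 10.3125
χ² = Σ (O − E)² / E
  red: (109 − 92.8125)² / 92.8125 = 2.8233
  sandy: (44 − 61.875)² / 61.875 = 5.1639
  white: (12 − 10.3125)² / 10.3125 = 0.2761
χ² = 2.8233 + 5.1639 + 0.2761 = 8.2633 ≈ 8.263

8.263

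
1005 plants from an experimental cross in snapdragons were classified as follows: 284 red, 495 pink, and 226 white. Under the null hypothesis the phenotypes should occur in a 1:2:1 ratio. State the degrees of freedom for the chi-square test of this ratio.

A goodness-of-fit test with 3 phenotype classes has df = 3 − 1 = 2.

2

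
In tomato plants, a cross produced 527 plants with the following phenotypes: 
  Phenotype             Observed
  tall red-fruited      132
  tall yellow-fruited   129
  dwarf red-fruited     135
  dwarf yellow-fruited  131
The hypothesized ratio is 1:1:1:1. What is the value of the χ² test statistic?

The 1:1:1:1 ratio has 4 parts, so with N = 527 the expected counts are:
  tall red-fruited: 527 × 1/4 = 131.75
  tall yellow-fruited: 527 × 1/4 = 131.75
  dwarf red-fruited: 527 × 1/4 = 131.75
  dwarf yellow-fruited: 527 × 1/4 = 131.75
χ² = Σ (O − E)² / E
  tall red-fruited: (132 − 131.75)² / 131.75 = 0.0005
  tall yellow-fruited: (129 − 131.75)² / 131.75 = 0.0574
  dwarf red-fruited: (135 − 131.75)² / 131.75 = 0.0802
  dwarf yellow-fruited: (131 − 131.75)² / 131.75 = 0.0043
χ² = 0.0005 + 0.0574 + 0.0802 + 0.0043 = 0.1424 ≈ 0.142

0.142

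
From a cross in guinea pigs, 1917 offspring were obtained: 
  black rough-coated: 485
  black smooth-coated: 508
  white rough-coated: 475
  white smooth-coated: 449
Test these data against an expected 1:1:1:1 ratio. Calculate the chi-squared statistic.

Expected counts for N = 1917 under a 1:1:1:1 ratio (total parts = 4):
  black rough-coated: 1917 × 1/4 = 479.25
  black smooth-coated: 1917 × 1/4 = 479.25
  white rough-coated: 1917 × 1/4 = 479.25
  white smooth-coated: 1917 × 1/4 = 479.25
χ² = Σ (O − E)² / E
  black rough-coated: (485 − 479.25)² / 479.25 = 0.0690
  black smooth-coated: (508 − 479.25)² / 479.25 = 1.7247
  white rough-coated: (475 − 479.25)² / 479.25 = 0.0377
  white smooth-coated: (449 − 479.25)² / 479.25 = 1.9094
χ² = 0.0690 + 1.7247 + 0.0377 + 1.9094 = 3.7408 ≈ 3.741

3.741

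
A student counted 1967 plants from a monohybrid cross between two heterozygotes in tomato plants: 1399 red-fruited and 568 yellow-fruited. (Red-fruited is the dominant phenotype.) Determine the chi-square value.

15.764

For a monohybrid cross between heterozygotes with complete dominance, the expected phenotypic ratio is 3:1.
Under the 3:1 hypothesis (Σ ratio = 4, N = 1967):
  red-fruited: 1967 × 3/4 = 1475.25
  yellow-fruited: 1967 × 1/4 = 491.75
χ² = Σ (O − E)² / E
  red-fruited: (1399 − 1475.25)² / 1475.25 = 3.9411
  yellow-fruited: (568 − 491.75)² / 491.75 = 11.8232
χ² = 3.9411 + 11.8232 = 15.7643 ≈ 15.764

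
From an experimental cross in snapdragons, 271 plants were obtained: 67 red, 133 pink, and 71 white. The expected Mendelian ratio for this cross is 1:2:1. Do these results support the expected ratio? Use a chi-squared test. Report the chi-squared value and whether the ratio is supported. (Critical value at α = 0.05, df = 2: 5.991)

Expected counts for N = 271 under a 1:2:1 ratio (total parts = 4):
  red: 271 × 1/4 = 67.75
  pink: 271 × 2/4 = 135.5
  white: 271 × 1/4 = 67.75
χ² = Σ (O − E)² / E
  red: (67 − 67.75)² / 67.75 = 0.0083
  pink: (133 − 135.5)² / 135.5 = 0.0461
  white: (71 − 67.75)² / 67.75 = 0.1559
χ² = 0.0083 + 0.0461 + 0.1559 = 0.2103 ≈ 0.210
Degrees of freedom = 3 − 1 = 2; critical value at α = 0.05 is 5.991.
Since 0.210 < 5.991, we fail to reject the null hypothesis — the data are consistent with the 1:2:1 ratio.

0.210; consistent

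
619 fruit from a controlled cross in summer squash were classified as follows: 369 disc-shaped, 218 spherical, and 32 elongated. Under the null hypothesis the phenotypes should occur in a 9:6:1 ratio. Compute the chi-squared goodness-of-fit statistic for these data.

3.260

Under the 9:6:1 hypothesis (Σ ratio = 16, N = 619):
  disc-shaped: 619 × 9/16 = 348.1875
  spherical: 619 × 6/16 = 232.125
  elongated: 619 × 1/16 = 38.6875
χ² = Σ (O − E)² / E
  disc-shaped: (369 − 348.1875)² / 348.1875 = 1.2440
  spherical: (218 − 232.125)² / 232.125 = 0.8595
  elongated: (32 − 38.6875)² / 38.6875 = 1.1560
χ² = 1.2440 + 0.8595 + 1.1560 = 3.2595 ≈ 3.260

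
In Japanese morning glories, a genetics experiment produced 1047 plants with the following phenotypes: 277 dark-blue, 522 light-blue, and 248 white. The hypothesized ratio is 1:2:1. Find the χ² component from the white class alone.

0.722

Total ratio parts = 4. Expected numbers out of 1047:
  dark-blue: 1047 × 1/4 = 261.75
  light-blue: 1047 × 2/4 = 523.5
  white: 1047 × 1/4 = 261.75
Contribution of white: (248 − 261.75)² / 261.75 = 0.7223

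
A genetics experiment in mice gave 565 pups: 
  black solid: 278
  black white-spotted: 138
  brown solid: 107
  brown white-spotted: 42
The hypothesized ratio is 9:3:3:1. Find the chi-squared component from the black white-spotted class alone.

The 9:3:3:1 ratio has 16 parts, so with N = 565 the expected counts are:
  black solid: 565 × 9/16 = 317.8125
  black white-spotted: 565 × 3/16 = 105.9375
  brown solid: 565 × 3/16 = 105.9375
  brown white-spotted: 565 × 1/16 = 35.3125
Contribution of black white-spotted: (138 − 105.9375)² / 105.9375 = 9.7039

9.704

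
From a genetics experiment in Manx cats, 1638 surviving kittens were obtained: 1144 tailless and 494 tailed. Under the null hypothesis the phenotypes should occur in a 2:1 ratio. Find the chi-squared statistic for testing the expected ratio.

7.429

Under the 2:1 hypothesis (Σ ratio = 3, N = 1638):
  tailless: 1638 × 2/3 = 1092
  tailed: 1638 × 1/3 = 546
χ² = Σ (O − E)² / E
  tailless: (1144 − 1092)² / 1092 = 2.4762
  tailed: (494 − 546)² / 546 = 4.9524
χ² = 2.4762 + 4.9524 = 7.4286 ≈ 7.429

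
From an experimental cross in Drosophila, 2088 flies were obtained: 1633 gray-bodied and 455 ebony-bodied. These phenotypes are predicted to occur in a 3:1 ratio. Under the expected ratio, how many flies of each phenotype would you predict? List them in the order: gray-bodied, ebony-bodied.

Under the 3:1 hypothesis (Σ ratio = 4, N = 2088):
  gray-bodied: 2088 × 3/4 = 1566
  ebony-bodied: 2088 × 1/4 = 522

1566, 522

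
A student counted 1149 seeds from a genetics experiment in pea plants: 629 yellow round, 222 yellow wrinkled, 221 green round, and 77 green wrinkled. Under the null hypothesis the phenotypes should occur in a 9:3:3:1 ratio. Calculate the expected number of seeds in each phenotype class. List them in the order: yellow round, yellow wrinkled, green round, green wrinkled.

646.3125, 215.4375, 215.4375, 71.8125

Expected counts for N = 1149 under a 9:3:3:1 ratio (total parts = 16):
  yellow round: 1149 × 9/16 = 646.3125
  yellow wrinkled: 1149 × 3/16 = 215.4375
  green round: 1149 × 3/16 = 215.4375
  green wrinkled: 1149 × 1/16 = 71.8125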